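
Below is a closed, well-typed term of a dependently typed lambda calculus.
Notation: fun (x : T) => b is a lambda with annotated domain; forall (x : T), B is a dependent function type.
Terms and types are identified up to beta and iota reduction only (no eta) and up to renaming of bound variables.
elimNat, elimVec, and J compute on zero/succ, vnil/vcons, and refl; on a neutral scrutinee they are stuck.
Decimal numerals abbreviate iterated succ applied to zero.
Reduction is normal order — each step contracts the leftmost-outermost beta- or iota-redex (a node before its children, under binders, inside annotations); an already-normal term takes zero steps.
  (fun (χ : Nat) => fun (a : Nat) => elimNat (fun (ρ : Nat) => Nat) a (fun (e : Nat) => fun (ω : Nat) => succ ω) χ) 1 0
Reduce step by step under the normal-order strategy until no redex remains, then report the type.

normal-order reduction:
  (fun (χ : Nat) => fun (a : Nat) => elimNat (fun (ρ : Nat) => Nat) a (fun (e : Nat) => fun (ω : Nat) => succ ω) χ) 1 0
  ~> (fun (χ : Nat) => elimNat (fun (a : Nat) => Nat) χ (fun (ρ : Nat) => fun (e : Nat) => succ e) 1) 0
  ~> elimNat (fun (χ : Nat) => Nat) 0 (fun (a : Nat) => fun (ρ : Nat) => succ ρ) 1
  ~> (fun (χ : Nat) => fun (a : Nat) => succ a) 0 (elimNat (fun (ρ : Nat) => Nat) 0 (fun (e : Nat) => fun (ω : Nat) => succ ω) 0)
  ~> (fun (χ : Nat) => succ χ) (elimNat (fun (a : Nat) => Nat) 0 (fun (ρ : Nat) => fun (e : Nat) => succ e) 0)
  ~> succ (elimNat (fun (χ : Nat) => Nat) 0 (fun (a : Nat) => fun (ρ : Nat) => succ ρ) 0)
  ~> 1
inferred type:
  Nat


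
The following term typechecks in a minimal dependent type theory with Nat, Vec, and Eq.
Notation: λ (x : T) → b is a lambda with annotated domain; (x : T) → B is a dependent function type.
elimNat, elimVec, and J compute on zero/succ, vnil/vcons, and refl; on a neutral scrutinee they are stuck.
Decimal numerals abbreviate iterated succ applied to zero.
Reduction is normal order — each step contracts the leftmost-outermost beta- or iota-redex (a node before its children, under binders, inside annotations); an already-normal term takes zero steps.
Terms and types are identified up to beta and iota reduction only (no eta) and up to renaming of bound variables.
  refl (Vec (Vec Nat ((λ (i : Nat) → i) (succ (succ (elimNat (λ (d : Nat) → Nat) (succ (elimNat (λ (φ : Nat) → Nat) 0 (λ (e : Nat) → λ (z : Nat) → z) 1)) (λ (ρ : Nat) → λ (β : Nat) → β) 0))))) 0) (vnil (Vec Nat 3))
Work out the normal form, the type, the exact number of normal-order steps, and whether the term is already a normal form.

reduced normal form:
  refl (Vec (Vec Nat 3) 0) (vnil (Vec Nat 3))
inferred type:
  Eq (Vec (Vec Nat 3) 0) (vnil (Vec Nat 3)) (vnil (Vec Nat 3))
normal-order step count: 6
already normal: no
first redex: a beta-redex


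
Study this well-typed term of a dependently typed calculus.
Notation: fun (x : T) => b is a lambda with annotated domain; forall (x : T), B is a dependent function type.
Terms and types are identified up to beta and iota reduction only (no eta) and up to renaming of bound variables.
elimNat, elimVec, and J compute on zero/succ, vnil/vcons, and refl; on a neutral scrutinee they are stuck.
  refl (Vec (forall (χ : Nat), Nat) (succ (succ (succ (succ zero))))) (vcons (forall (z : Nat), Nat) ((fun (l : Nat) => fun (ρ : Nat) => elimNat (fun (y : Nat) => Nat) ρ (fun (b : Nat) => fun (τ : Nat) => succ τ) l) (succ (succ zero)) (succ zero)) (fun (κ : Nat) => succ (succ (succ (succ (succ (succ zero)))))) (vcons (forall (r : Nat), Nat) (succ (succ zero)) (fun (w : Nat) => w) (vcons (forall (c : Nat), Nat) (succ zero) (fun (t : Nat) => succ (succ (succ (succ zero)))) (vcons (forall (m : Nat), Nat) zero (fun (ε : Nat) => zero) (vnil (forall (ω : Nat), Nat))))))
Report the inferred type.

type:
  Eq (Vec (forall (χ : Nat), Nat) (succ (succ (succ (succ zero))))) (vcons (forall (z : Nat), Nat) (succ (succ (succ zero))) (fun (l : Nat) => succ (succ (succ (succ (succ (succ zero)))))) (vcons (forall (ρ : Nat), Nat) (succ (succ zero)) (fun (y : Nat) => y) (vcons (forall (b : Nat), Nat) (succ zero) (fun (τ : Nat) => succ (succ (succ (succ zero)))) (vcons (forall (κ : Nat), Nat) zero (fun (r : Nat) => zero) (vnil (forall (w : Nat), Nat)))))) (vcons (forall (c : Nat), Nat) (succ (succ (succ zero))) (fun (t : Nat) => succ (succ (succ (succ (succ (succ zero)))))) (vcons (forall (m : Nat), Nat) (succ (succ zero)) (fun (ε : Nat) => ε) (vcons (forall (ω : Nat), Nat) (succ zero) (fun (p : Nat) => succ (succ (succ (succ zero)))) (vcons (forall (i : Nat), Nat) zero (fun (f : Nat) => zero) (vnil (forall (ψ : Nat), Nat))))))


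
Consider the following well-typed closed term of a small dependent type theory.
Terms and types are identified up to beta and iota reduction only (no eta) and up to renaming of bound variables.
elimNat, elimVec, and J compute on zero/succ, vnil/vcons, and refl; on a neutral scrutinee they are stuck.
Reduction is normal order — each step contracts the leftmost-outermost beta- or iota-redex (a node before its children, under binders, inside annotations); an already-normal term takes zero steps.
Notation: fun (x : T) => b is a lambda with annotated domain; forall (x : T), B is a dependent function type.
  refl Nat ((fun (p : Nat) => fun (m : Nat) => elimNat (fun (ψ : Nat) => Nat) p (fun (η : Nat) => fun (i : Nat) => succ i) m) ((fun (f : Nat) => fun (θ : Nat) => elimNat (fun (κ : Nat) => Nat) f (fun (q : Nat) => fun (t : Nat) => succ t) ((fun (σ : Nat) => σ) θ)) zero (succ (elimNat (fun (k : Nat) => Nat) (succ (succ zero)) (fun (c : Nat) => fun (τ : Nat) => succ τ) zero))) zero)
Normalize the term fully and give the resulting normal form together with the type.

normal form:
  refl Nat (succ (succ (succ zero)))
type:
  Eq Nat (succ (succ (succ zero))) (succ (succ (succ zero)))
observation: 17 normal-order steps separate the term from its normal form.


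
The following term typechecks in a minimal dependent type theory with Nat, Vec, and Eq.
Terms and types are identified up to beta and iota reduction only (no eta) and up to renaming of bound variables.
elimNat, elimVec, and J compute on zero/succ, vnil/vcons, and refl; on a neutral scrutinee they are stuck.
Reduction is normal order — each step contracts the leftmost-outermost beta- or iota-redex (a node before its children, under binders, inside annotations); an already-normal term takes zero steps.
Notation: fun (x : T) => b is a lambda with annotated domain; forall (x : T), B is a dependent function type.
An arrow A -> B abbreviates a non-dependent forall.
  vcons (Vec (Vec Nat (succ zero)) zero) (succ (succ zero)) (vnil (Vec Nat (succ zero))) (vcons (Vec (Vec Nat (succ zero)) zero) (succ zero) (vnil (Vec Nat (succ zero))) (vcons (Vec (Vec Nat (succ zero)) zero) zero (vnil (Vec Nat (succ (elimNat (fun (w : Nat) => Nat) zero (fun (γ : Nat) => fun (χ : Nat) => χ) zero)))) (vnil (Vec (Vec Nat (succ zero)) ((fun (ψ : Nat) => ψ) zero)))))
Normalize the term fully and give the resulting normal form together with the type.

resulting normal form:
  vcons (Vec (Vec Nat (succ zero)) zero) (succ (succ zero)) (vnil (Vec Nat (succ zero))) (vcons (Vec (Vec Nat (succ zero)) zero) (succ zero) (vnil (Vec Nat (succ zero))) (vcons (Vec (Vec Nat (succ zero)) zero) zero (vnil (Vec Nat (succ zero))) (vnil (Vec (Vec Nat (succ zero)) zero))))
inferred type:
  Vec (Vec (Vec Nat (succ zero)) zero) (succ (succ (succ zero)))


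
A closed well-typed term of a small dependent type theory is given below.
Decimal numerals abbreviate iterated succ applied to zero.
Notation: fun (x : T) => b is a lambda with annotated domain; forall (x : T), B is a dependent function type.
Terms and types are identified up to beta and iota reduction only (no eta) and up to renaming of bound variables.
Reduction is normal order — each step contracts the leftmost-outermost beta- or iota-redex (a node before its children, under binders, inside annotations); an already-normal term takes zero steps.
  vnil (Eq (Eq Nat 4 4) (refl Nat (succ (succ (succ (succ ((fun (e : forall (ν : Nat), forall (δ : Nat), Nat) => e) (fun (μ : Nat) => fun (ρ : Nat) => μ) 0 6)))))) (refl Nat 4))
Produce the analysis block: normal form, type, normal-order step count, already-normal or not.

normal form:
  vnil (Eq (Eq Nat 4 4) (refl Nat 4) (refl Nat 4))
inferred type:
  Vec (Eq (Eq Nat 4 4) (refl Nat 4) (refl Nat 4)) 0
reduction steps (normal order): 3
started in normal form: no
first contracted redex: a beta-redex


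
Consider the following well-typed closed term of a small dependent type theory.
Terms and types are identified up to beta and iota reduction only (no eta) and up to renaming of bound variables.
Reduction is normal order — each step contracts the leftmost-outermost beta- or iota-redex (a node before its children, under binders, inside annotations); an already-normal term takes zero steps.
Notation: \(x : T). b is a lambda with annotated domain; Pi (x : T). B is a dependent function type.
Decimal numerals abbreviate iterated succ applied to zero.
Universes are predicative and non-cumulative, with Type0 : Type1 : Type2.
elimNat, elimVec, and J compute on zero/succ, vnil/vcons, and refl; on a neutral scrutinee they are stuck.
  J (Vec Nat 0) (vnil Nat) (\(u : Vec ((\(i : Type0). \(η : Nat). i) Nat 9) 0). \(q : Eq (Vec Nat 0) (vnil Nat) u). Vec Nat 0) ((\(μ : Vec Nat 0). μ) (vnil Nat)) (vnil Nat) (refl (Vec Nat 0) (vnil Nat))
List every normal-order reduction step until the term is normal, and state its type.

reduction (normal order):
  J (Vec Nat 0) (vnil Nat) (\(u : Vec ((\(i : Type0). \(η : Nat). i) Nat 9) 0). \(q : Eq (Vec Nat 0) (vnil Nat) u). Vec Nat 0) ((\(μ : Vec Nat 0). μ) (vnil Nat)) (vnil Nat) (refl (Vec Nat 0) (vnil Nat))
  ~> (\(u : Vec Nat 0). u) (vnil Nat)
  ~> vnil Nat
type:
  Vec Nat 0


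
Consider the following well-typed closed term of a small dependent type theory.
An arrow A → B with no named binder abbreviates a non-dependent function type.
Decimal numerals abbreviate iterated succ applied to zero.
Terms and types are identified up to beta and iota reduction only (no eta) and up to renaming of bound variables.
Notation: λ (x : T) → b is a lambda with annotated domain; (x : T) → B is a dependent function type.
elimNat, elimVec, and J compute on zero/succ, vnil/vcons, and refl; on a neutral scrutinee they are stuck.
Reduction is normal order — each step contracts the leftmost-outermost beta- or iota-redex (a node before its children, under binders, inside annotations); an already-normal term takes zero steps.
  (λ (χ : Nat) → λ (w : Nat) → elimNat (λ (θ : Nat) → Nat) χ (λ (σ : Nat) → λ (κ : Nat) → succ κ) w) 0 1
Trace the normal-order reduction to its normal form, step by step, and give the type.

normal-order reduction:
  (λ (χ : Nat) → λ (w : Nat) → elimNat (λ (θ : Nat) → Nat) χ (λ (σ : Nat) → λ (κ : Nat) → succ κ) w) 0 1
  ~> (λ (χ : Nat) → elimNat (λ (w : Nat) → Nat) 0 (λ (θ : Nat) → λ (σ : Nat) → succ σ) χ) 1
  ~> elimNat (λ (χ : Nat) → Nat) 0 (λ (w : Nat) → λ (θ : Nat) → succ θ) 1
  ~> (λ (χ : Nat) → λ (w : Nat) → succ w) 0 (elimNat (λ (θ : Nat) → Nat) 0 (λ (σ : Nat) → λ (κ : Nat) → succ κ) 0)
  ~> (λ (χ : Nat) → succ χ) (elimNat (λ (w : Nat) → Nat) 0 (λ (θ : Nat) → λ (σ : Nat) → succ σ) 0)
  ~> succ (elimNat (λ (χ : Nat) → Nat) 0 (λ (w : Nat) → λ (θ : Nat) → succ θ) 0)
  ~> 1
type:
  Nat


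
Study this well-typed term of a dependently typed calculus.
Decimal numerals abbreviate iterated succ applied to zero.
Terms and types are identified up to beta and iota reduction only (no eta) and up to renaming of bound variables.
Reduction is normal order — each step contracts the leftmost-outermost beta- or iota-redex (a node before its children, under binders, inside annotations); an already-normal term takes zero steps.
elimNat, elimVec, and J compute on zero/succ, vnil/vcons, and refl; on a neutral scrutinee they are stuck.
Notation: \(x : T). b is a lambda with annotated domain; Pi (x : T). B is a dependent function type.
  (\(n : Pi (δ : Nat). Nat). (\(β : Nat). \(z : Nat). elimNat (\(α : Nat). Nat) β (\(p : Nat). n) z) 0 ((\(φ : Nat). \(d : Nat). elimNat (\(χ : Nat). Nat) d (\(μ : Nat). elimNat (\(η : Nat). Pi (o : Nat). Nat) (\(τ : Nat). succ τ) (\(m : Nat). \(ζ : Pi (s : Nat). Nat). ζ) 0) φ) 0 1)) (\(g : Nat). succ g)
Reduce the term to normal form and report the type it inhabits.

normal form:
  1
inferred type:
  Nat


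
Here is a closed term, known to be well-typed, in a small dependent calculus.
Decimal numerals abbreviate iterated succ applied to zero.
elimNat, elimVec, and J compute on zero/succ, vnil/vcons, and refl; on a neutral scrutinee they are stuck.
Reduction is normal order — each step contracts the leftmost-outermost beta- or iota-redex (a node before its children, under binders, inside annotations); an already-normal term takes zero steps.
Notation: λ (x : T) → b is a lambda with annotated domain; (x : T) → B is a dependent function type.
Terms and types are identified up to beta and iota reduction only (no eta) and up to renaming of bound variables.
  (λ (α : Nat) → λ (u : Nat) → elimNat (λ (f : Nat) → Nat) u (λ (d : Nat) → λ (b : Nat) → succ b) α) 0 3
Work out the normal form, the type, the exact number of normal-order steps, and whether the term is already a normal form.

resulting normal form:
  3
inferred type:
  Nat
reduction steps (normal order): 3
already normal: no
first redex: a beta-redex


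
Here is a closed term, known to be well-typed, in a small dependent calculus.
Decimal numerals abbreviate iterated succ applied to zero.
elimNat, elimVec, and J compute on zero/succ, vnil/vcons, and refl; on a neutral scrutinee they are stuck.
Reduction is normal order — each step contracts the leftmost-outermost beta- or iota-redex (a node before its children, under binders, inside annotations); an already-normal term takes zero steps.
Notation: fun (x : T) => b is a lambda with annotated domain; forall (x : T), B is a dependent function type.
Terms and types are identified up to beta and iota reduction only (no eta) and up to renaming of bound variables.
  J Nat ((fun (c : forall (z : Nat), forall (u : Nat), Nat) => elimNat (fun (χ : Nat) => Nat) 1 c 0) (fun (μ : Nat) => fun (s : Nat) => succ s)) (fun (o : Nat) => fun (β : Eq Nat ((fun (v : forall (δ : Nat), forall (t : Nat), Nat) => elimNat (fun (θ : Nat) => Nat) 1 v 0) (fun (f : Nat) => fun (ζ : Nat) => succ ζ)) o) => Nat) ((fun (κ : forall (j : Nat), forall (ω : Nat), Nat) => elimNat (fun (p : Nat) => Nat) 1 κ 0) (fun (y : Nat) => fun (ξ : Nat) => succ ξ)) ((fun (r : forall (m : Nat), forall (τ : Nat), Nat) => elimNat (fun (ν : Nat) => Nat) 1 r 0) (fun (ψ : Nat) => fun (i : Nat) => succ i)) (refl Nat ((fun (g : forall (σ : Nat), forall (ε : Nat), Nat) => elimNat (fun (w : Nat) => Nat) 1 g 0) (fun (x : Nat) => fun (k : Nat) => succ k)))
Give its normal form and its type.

reduced normal form:
  1
the term's type:
  Nat
observation: the term reaches its normal form after 3 normal-order steps.


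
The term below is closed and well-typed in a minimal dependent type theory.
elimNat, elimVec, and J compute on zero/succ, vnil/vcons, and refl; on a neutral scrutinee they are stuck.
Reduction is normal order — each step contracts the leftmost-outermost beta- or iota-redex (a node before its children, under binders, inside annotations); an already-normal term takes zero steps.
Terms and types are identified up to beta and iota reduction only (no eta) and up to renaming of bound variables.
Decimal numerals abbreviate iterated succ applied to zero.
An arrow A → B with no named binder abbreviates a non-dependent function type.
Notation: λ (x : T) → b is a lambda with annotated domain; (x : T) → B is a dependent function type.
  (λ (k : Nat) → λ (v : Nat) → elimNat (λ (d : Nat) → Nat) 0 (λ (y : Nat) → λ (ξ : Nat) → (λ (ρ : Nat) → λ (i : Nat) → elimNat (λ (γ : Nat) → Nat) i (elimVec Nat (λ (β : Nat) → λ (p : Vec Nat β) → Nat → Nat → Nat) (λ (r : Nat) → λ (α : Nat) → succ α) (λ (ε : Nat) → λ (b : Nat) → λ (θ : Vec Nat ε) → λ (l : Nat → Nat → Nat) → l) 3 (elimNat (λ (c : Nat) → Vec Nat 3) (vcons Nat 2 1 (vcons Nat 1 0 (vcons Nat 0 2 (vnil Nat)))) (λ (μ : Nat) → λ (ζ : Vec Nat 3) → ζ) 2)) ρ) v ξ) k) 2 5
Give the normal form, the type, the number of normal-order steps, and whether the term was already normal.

reduced normal form:
  10
the term's type:
  Nat
steps to reach normal form (normal order): 275
started in normal form: no
first redex: a beta-redex


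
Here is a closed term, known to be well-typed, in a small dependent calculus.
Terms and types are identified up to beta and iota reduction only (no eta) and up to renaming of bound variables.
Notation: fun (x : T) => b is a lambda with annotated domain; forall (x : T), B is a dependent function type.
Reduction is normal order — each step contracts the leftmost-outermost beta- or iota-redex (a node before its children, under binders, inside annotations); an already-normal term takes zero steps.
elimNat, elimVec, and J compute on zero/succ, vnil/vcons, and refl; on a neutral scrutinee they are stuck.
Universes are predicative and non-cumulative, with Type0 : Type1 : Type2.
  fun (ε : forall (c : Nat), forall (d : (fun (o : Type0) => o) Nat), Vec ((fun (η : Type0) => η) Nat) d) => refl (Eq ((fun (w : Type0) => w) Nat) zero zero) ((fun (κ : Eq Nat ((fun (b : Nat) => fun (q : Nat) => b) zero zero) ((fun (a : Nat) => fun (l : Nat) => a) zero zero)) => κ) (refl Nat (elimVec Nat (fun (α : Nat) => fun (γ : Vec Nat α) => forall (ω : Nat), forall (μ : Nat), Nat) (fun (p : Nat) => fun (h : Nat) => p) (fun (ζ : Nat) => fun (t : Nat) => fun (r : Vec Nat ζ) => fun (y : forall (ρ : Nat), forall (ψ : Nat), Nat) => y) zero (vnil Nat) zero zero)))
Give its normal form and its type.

resulting normal form:
  fun (ε : forall (c : Nat), forall (d : Nat), Vec Nat d) => refl (Eq Nat zero zero) (refl Nat zero)
the term's type:
  forall (ε : forall (c : Nat), forall (d : Nat), Vec Nat d), Eq (Eq Nat zero zero) (refl Nat zero) (refl Nat zero)
observation: reduction starts at a beta-redex, and 7 normal-order steps reach the normal form.


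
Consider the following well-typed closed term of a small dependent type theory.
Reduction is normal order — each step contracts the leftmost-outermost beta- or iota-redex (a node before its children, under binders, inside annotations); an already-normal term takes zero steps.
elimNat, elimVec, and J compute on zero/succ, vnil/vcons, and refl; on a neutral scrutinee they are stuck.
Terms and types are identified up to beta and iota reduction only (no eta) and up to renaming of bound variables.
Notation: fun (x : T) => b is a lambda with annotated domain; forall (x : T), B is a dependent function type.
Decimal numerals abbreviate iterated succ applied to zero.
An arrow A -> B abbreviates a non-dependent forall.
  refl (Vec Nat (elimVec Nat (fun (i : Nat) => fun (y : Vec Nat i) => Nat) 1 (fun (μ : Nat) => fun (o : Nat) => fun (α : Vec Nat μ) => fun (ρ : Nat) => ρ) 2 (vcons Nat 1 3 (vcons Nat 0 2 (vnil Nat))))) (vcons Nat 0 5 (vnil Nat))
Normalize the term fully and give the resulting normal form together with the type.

reduced normal form:
  refl (Vec Nat 1) (vcons Nat 0 5 (vnil Nat))
inferred type:
  Eq (Vec Nat 1) (vcons Nat 0 5 (vnil Nat)) (vcons Nat 0 5 (vnil Nat))
observation: the term reaches its normal form after 11 normal-order steps.


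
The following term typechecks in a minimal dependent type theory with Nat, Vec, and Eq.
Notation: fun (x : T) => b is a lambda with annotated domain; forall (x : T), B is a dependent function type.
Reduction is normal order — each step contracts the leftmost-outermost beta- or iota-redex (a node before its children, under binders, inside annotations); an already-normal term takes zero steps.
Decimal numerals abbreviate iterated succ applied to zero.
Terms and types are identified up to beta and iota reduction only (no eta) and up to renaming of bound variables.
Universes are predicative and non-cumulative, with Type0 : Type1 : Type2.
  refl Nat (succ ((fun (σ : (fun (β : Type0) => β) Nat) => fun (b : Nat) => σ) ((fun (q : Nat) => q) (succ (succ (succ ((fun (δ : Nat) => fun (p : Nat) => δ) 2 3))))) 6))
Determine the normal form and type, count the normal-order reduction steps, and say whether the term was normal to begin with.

normal form:
  refl Nat 6
inferred type:
  Eq Nat 6 6
steps to reach normal form (normal order): 5
already normal: no
first redex: a beta-redex


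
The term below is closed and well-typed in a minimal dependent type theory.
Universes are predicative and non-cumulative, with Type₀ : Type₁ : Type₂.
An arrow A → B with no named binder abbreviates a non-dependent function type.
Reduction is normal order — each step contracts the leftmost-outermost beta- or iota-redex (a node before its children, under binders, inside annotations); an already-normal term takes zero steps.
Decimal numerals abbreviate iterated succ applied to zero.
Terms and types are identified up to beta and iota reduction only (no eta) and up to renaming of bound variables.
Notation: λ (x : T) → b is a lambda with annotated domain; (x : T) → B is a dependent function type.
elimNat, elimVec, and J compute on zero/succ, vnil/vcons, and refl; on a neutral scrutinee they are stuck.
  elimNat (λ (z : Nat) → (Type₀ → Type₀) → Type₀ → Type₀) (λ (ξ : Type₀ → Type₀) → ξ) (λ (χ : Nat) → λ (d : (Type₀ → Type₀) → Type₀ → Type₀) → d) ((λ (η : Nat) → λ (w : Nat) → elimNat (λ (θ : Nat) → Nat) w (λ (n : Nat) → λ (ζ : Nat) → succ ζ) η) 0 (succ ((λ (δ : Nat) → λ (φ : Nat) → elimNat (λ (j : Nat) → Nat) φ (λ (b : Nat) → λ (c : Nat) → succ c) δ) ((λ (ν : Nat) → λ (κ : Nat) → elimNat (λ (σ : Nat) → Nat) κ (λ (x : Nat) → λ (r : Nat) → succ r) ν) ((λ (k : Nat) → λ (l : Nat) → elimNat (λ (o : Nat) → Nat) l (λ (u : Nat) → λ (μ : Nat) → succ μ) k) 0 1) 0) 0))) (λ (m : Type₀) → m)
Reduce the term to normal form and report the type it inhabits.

normal form:
  λ (z : Type₀) → z
type:
  Type₀ → Type₀
observation: 26 normal-order steps normalize the term, beginning with a beta-redex.


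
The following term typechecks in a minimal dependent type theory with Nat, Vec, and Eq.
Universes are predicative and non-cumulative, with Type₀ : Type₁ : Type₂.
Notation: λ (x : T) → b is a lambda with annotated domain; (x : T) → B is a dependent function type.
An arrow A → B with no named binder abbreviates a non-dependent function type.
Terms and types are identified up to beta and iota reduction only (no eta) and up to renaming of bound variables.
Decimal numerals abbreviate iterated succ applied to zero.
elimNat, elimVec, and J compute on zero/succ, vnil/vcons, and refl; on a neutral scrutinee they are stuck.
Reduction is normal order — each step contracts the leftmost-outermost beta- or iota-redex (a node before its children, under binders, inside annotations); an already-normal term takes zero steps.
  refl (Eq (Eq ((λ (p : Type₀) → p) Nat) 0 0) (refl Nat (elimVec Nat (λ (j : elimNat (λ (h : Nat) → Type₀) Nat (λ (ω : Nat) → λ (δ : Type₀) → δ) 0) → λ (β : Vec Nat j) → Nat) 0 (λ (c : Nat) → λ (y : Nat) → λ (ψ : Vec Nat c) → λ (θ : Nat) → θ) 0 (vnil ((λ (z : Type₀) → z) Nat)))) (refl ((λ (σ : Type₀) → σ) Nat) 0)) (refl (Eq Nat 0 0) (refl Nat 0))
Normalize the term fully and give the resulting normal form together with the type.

reduced normal form:
  refl (Eq (Eq Nat 0 0) (refl Nat 0) (refl Nat 0)) (refl (Eq Nat 0 0) (refl Nat 0))
inferred type:
  Eq (Eq (Eq Nat 0 0) (refl Nat 0) (refl Nat 0)) (refl (Eq Nat 0 0) (refl Nat 0)) (refl (Eq Nat 0 0) (refl Nat 0))
observation: reduction starts at a beta-redex, and 3 normal-order steps reach the normal form.


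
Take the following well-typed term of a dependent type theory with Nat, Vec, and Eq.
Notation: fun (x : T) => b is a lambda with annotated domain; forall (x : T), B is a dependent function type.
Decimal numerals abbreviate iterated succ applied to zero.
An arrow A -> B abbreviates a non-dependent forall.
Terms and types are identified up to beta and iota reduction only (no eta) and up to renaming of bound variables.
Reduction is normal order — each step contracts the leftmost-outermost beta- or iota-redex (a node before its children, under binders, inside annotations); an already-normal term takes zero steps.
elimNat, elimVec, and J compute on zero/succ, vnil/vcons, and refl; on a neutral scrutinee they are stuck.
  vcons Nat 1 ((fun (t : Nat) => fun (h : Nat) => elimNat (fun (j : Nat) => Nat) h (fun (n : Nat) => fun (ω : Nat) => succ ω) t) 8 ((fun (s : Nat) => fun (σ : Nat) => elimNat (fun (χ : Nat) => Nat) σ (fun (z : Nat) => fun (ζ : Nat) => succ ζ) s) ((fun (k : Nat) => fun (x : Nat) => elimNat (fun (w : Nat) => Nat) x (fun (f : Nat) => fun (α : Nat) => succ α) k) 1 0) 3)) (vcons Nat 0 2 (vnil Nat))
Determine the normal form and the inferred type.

normal form:
  vcons Nat 1 12 (vcons Nat 0 2 (vnil Nat))
the term's type:
  Vec Nat 2


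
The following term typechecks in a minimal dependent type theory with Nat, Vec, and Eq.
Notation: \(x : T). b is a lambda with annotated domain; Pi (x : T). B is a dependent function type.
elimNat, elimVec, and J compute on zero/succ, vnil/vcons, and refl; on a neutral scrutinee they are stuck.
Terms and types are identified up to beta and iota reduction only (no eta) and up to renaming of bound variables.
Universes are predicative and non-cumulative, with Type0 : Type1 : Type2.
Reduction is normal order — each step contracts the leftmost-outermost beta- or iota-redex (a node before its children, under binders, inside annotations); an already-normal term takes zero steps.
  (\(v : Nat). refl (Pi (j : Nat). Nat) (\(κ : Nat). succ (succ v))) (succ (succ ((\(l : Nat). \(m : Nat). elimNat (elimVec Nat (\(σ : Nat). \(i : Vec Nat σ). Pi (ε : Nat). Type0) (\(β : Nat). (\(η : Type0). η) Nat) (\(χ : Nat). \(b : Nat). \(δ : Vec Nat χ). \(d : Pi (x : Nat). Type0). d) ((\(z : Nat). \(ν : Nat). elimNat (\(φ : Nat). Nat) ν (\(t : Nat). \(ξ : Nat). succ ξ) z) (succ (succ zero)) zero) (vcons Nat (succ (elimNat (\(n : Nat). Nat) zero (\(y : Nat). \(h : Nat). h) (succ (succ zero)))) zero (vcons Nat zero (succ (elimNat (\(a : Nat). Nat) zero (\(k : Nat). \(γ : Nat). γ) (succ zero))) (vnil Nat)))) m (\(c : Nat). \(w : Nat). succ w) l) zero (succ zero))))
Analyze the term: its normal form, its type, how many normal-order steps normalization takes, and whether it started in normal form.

normal form:
  refl (Pi (v : Nat). Nat) (\(j : Nat). succ (succ (succ (succ (succ zero)))))
type:
  Eq (Pi (v : Nat). Nat) (\(j : Nat). succ (succ (succ (succ (succ zero))))) (\(κ : Nat). succ (succ (succ (succ (succ zero)))))
normal-order step count: 4
started in normal form: no
first contracted redex: a beta-redex


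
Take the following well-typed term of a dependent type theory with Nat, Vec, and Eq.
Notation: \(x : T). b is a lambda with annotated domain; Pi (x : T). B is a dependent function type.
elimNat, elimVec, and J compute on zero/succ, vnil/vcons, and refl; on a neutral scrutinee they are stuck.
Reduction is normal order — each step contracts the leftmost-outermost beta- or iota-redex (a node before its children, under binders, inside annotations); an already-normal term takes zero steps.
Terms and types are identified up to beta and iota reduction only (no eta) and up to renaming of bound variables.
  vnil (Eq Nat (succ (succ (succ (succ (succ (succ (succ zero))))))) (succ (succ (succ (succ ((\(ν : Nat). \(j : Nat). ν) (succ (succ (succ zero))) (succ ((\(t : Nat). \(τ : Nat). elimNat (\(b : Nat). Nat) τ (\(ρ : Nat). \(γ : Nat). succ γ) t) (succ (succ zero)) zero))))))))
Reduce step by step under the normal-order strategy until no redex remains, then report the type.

reduction (normal order):
  vnil (Eq Nat (succ (succ (succ (succ (succ (succ (succ zero))))))) (succ (succ (succ (succ ((\(ν : Nat). \(j : Nat). ν) (succ (succ (succ zero))) (succ ((\(t : Nat). \(τ : Nat). elimNat (\(b : Nat). Nat) τ (\(ρ : Nat). \(γ : Nat). succ γ) t) (succ (succ zero)) zero))))))))
  ~> vnil (Eq Nat (succ (succ (succ (succ (succ (succ (succ zero))))))) (succ (succ (succ (succ ((\(ν : Nat). succ (succ (succ zero))) (succ ((\(j : Nat). \(t : Nat). elimNat (\(τ : Nat). Nat) t (\(b : Nat). \(ρ : Nat). succ ρ) j) (succ (succ zero)) zero))))))))
  ~> vnil (Eq Nat (succ (succ (succ (succ (succ (succ (succ zero))))))) (succ (succ (succ (succ (succ (succ (succ zero))))))))
type:
  Vec (Eq Nat (succ (succ (succ (succ (succ (succ (succ zero))))))) (succ (succ (succ (succ (succ (succ (succ zero)))))))) zero


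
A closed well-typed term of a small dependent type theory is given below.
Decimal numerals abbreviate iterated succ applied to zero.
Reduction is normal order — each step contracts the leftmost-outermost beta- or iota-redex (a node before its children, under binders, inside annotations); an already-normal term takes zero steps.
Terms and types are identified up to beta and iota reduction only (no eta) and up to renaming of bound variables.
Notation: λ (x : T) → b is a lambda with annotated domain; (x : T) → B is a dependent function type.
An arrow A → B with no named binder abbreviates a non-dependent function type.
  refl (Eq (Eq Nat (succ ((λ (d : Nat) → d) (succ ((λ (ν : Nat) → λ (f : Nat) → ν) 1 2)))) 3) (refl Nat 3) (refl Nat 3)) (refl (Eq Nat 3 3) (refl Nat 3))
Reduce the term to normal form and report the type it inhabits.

resulting normal form:
  refl (Eq (Eq Nat 3 3) (refl Nat 3) (refl Nat 3)) (refl (Eq Nat 3 3) (refl Nat 3))
inferred type:
  Eq (Eq (Eq Nat 3 3) (refl Nat 3) (refl Nat 3)) (refl (Eq Nat 3 3) (refl Nat 3)) (refl (Eq Nat 3 3) (refl Nat 3))


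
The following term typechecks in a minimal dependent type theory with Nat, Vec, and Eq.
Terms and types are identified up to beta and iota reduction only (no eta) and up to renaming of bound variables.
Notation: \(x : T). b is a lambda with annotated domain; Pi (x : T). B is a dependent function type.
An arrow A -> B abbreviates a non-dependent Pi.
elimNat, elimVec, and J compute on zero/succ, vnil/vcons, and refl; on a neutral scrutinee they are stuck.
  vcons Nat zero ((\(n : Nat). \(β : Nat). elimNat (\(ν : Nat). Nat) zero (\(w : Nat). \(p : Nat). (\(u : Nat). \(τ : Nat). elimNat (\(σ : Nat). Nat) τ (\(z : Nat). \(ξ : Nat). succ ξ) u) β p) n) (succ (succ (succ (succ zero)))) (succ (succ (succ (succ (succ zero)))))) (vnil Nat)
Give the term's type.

the term's type:
  Vec Nat (succ zero)


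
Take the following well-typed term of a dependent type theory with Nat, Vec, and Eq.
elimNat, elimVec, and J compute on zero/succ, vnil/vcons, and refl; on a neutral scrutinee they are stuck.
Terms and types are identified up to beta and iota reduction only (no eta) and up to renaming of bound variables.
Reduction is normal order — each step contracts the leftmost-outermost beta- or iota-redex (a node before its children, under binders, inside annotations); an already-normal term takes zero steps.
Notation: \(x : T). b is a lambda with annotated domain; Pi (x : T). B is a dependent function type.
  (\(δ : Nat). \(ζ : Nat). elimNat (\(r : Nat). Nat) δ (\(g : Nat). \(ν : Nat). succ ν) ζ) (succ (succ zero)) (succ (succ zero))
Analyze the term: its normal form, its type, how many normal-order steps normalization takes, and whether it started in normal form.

reduced normal form:
  succ (succ (succ (succ zero)))
the term's type:
  Nat
reduction steps (normal order): 9
already normal: no
first contracted redex: a beta-redex


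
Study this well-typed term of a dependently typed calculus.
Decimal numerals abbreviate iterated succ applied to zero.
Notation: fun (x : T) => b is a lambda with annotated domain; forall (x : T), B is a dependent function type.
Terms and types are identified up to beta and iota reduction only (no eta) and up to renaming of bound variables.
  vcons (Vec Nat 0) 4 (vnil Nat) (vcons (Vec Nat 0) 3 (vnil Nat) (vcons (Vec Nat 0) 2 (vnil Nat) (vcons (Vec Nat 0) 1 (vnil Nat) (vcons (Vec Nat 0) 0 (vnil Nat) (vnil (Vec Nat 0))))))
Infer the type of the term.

inferred type:
  Vec (Vec Nat 0) 5


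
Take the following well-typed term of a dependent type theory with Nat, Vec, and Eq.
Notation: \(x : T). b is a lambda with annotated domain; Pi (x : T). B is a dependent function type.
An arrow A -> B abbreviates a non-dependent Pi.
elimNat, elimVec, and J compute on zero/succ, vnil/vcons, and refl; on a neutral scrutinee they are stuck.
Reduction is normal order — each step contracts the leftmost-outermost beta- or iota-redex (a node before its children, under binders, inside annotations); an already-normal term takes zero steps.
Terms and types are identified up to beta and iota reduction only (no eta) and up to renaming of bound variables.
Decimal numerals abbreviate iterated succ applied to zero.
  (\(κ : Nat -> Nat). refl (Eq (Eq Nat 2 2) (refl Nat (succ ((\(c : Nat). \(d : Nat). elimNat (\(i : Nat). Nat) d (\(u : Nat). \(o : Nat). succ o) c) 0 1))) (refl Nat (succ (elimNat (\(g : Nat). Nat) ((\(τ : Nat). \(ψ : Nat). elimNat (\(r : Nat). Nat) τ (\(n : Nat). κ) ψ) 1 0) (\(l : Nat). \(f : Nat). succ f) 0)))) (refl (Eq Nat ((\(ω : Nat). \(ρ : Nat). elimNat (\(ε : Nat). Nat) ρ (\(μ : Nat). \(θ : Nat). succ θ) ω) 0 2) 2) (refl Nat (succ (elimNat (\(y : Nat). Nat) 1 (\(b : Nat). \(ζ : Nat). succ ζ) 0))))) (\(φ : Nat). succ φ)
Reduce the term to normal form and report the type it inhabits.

resulting normal form:
  refl (Eq (Eq Nat 2 2) (refl Nat 2) (refl Nat 2)) (refl (Eq Nat 2 2) (refl Nat 2))
inferred type:
  Eq (Eq (Eq Nat 2 2) (refl Nat 2) (refl Nat 2)) (refl (Eq Nat 2 2) (refl Nat 2)) (refl (Eq Nat 2 2) (refl Nat 2))
observation: the first redex contracted is a beta-redex; the normal form is reached in 12 normal-order steps.


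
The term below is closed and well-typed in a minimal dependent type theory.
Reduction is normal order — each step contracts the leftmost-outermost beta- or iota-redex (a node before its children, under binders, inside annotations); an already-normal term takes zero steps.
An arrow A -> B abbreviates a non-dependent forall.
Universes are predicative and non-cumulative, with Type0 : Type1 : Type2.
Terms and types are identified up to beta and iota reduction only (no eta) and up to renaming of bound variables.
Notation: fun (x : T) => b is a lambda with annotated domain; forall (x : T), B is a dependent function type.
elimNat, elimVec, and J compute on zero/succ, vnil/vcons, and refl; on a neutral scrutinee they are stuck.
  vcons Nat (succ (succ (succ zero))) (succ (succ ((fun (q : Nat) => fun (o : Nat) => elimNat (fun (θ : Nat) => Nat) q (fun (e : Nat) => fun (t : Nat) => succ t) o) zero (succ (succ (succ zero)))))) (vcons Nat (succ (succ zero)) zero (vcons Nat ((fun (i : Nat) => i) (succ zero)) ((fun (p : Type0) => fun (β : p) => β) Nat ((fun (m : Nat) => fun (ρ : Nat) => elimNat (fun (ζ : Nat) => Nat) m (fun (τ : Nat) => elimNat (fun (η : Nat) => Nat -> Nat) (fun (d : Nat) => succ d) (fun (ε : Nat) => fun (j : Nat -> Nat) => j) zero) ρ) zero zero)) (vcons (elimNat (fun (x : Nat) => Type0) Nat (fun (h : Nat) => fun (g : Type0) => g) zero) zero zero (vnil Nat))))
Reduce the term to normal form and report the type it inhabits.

normal form:
  vcons Nat (succ (succ (succ zero))) (succ (succ (succ (succ (succ zero))))) (vcons Nat (succ (succ zero)) zero (vcons Nat (succ zero) zero (vcons Nat zero zero (vnil Nat))))
type:
  Vec Nat (succ (succ (succ (succ zero))))


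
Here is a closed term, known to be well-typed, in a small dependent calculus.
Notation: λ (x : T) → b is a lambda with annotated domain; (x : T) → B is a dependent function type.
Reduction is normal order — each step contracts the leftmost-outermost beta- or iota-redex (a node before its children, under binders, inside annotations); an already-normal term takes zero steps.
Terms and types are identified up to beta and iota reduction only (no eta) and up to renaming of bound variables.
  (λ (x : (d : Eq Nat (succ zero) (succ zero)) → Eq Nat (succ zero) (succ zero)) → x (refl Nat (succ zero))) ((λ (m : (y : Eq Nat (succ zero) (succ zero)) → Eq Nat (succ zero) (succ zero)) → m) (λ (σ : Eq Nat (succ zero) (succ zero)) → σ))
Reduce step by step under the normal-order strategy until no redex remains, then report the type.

normal-order reduction sequence:
  (λ (x : (d : Eq Nat (succ zero) (succ zero)) → Eq Nat (succ zero) (succ zero)) → x (refl Nat (succ zero))) ((λ (m : (y : Eq Nat (succ zero) (succ zero)) → Eq Nat (succ zero) (succ zero)) → m) (λ (σ : Eq Nat (succ zero) (succ zero)) → σ))
  ~> (λ (x : (d : Eq Nat (succ zero) (succ zero)) → Eq Nat (succ zero) (succ zero)) → x) (λ (m : Eq Nat (succ zero) (succ zero)) → m) (refl Nat (succ zero))
  ~> (λ (x : Eq Nat (succ zero) (succ zero)) → x) (refl Nat (succ zero))
  ~> refl Nat (succ zero)
inferred type:
  Eq Nat (succ zero) (succ zero)


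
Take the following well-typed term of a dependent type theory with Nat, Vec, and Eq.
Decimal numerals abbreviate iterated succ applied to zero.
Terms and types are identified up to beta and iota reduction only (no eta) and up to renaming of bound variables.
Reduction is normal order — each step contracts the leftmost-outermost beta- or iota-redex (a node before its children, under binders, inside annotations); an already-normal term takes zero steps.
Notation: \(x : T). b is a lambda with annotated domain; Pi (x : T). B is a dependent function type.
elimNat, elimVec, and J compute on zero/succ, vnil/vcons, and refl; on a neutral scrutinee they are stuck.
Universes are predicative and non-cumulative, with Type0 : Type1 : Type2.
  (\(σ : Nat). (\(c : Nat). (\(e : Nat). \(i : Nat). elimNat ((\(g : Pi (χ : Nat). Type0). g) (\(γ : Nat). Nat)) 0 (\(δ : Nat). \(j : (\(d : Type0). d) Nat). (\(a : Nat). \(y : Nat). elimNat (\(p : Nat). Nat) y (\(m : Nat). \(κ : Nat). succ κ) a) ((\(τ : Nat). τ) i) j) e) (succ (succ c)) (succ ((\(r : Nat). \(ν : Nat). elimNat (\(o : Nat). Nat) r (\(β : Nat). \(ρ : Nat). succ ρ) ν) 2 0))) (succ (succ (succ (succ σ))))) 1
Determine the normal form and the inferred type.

resulting normal form:
  21
inferred type:
  Nat
observation: reduction starts at a beta-redex, and 138 normal-order steps reach the normal form.


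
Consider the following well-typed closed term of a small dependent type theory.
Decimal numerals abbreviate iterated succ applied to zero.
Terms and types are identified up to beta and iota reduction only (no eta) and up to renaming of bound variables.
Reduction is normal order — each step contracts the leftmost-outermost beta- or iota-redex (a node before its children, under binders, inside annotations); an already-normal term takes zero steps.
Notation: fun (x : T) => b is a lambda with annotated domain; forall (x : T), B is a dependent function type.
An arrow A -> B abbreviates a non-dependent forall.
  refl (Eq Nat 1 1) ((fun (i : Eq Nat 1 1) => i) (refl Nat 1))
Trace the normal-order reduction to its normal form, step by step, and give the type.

normal-order reduction:
  refl (Eq Nat 1 1) ((fun (i : Eq Nat 1 1) => i) (refl Nat 1))
  ~> refl (Eq Nat 1 1) (refl Nat 1)
inferred type:
  Eq (Eq Nat 1 1) (refl Nat 1) (refl Nat 1)


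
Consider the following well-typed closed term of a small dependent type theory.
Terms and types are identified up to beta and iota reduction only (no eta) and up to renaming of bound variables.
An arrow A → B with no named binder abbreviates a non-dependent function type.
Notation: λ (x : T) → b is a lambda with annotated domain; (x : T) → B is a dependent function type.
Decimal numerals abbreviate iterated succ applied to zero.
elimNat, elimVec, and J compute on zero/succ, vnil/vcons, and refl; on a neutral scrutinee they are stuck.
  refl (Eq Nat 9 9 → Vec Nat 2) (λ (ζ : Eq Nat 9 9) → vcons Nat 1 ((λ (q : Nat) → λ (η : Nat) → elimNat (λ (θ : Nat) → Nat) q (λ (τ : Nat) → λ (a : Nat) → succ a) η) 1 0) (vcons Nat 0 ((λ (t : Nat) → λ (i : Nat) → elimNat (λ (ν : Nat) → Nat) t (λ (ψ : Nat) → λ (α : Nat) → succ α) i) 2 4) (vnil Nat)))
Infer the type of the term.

the term's type:
  Eq (Eq Nat 9 9 → Vec Nat 2) (λ (ζ : Eq Nat 9 9) → vcons Nat 1 1 (vcons Nat 0 6 (vnil Nat))) (λ (q : Eq Nat 9 9) → vcons Nat 1 1 (vcons Nat 0 6 (vnil Nat)))
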